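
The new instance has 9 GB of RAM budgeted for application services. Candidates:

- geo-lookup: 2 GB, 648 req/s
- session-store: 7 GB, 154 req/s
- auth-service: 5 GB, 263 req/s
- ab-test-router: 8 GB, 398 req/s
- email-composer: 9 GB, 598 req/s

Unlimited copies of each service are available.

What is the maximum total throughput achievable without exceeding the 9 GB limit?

2592

The ratio ordering already packs tightly: 4×geo-lookup, 8 GB, 2592.
Nothing else within 9 GB beats 2592.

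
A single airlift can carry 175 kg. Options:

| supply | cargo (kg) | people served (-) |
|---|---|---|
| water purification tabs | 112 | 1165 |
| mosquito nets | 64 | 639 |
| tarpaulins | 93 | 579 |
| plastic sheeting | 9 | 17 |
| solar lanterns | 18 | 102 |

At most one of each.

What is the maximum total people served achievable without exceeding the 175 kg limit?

Density check — water purification tabs 10.40, mosquito nets 9.98, tarpaulins 6.23 are the best per kg.
Filling by ratio: water purification tabs + plastic sheeting + solar lanterns for 1284, with 36 kg left unused.
Replace water purification tabs and plastic sheeting with mosquito nets + tarpaulins: the trade gains 36 net, giving 1320 at 175 kg.

1320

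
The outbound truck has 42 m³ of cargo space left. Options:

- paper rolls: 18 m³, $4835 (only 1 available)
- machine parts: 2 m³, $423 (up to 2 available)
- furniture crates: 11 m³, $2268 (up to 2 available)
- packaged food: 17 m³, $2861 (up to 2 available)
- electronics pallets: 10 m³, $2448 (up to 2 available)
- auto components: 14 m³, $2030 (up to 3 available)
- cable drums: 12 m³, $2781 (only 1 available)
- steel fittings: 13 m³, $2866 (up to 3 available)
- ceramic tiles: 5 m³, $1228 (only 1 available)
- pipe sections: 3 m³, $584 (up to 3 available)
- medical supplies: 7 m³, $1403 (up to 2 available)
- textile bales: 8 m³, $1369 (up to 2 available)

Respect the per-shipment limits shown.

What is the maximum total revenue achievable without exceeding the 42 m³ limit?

10577

The ratio heuristic lands on paper rolls + 2×machine parts + electronics pallets + ceramic tiles + pipe sections (9941) but leaves 2 m³ idle.
The 8 m³ tied up in ceramic tiles and pipe sections is better spent on electronics pallets — total rises to 10577 (42 m³).
That's the maximum — no swap from here does better than 10577.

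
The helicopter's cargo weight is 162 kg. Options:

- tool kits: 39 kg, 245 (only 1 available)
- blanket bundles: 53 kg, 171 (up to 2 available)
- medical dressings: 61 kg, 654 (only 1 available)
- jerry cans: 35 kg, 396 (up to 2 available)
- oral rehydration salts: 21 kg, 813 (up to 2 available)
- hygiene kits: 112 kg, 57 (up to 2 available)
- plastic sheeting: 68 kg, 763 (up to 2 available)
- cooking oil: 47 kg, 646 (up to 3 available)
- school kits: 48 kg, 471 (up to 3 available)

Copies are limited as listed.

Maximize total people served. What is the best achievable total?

By people served per kg: oral rehydration salts 38.71, cooking oil 13.74, jerry cans 11.31 lead.
A density-first pass picks 2×oral rehydration salts + 2×cooking oil — 2918 at 136 kg.
Dropping cooking oil frees 47 kg; slotting in 2×jerry cans (70 kg) lifts the total to 3064 at 159 kg.

3064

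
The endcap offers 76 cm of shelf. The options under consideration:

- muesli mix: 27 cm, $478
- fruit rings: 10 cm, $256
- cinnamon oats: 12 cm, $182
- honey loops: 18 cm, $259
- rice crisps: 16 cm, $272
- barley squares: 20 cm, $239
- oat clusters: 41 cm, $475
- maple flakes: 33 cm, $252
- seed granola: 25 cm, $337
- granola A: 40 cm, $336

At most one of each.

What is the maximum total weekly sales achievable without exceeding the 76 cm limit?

Taking the top-ratio products first gives muesli mix + fruit rings + cinnamon oats + rice crisps for 1188 (65 cm).
Dropping cinnamon oats frees 12 cm; slotting in honey loops (18 cm) lifts the total to 1265 at 71 cm.
Next best is muesli mix + fruit rings + cinnamon oats + seed granola at 1253 (74 cm) — short by 12.

1265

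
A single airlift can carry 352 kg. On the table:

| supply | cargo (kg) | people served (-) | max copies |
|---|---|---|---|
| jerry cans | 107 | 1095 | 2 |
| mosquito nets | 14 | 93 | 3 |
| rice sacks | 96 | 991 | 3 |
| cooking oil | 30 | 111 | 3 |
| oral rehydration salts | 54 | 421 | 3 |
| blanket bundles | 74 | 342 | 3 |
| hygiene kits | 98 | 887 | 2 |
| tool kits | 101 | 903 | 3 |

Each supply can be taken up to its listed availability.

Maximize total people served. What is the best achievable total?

3460

A density-first pass picks 3×rice sacks + oral rehydration salts — 3394 at 342 kg.
Dropping 2×rice sacks and oral rehydration salts frees 246 kg; slotting in 2×jerry cans + 3×mosquito nets (256 kg) lifts the total to 3460 at 352 kg.
Every other selection either busts 352 kg or exceeds an availability limit or fails to beat 3460.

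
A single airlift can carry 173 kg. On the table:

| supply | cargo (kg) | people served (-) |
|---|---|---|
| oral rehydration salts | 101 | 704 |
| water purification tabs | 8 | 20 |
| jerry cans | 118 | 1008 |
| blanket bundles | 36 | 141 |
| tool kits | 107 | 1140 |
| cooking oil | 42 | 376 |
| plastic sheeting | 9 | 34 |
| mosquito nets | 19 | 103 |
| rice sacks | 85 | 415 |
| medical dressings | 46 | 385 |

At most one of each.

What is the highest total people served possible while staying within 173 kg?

1628

Greedy by ratio would take tool kits + cooking oil + mosquito nets: 168 kg used, total 1619.
Dropping cooking oil frees 42 kg; slotting in medical dressings (46 kg) lifts the total to 1628 at 172 kg.
Next best is tool kits + cooking oil + mosquito nets at 1619 (168 kg) — short by 9.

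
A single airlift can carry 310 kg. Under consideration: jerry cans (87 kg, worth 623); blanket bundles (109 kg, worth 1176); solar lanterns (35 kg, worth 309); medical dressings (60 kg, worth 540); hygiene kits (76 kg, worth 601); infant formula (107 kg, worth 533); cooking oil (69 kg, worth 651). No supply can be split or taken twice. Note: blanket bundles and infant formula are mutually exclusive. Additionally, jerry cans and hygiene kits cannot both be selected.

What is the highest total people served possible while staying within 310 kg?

2759

Taking the top-ratio supplies first gives blanket bundles + solar lanterns + medical dressings + cooking oil for 2676 (273 kg).
Dropping medical dressings frees 60 kg; slotting in jerry cans (87 kg) lifts the total to 2759 at 300 kg.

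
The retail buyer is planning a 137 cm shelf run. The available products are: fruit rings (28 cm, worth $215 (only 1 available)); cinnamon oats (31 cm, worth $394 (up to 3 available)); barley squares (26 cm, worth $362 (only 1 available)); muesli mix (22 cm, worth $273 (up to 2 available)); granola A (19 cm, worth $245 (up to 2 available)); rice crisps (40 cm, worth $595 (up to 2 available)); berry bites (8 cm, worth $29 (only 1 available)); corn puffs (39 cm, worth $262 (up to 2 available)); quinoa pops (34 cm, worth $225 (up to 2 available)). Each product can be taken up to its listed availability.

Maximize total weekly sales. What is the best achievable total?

1946

By weekly sales per cm: rice crisps 14.88, barley squares 13.92, granola A 12.89 lead.
A density-first pass picks barley squares + granola A + 2×rice crisps + berry bites — 1826 at 133 cm.
Replace granola A and berry bites with cinnamon oats: the trade gains 120 net, giving 1946 at 137 cm.
Every other selection either busts 137 cm or exceeds an availability limit or fails to beat 1946.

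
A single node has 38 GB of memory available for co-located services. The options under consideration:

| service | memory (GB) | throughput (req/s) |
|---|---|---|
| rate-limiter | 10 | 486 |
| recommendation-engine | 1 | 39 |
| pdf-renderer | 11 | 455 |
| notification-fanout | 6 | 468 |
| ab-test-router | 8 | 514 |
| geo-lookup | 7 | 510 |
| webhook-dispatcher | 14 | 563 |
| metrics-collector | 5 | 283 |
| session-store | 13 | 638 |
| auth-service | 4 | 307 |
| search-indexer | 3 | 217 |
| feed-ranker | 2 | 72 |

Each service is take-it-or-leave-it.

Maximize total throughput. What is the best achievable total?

2502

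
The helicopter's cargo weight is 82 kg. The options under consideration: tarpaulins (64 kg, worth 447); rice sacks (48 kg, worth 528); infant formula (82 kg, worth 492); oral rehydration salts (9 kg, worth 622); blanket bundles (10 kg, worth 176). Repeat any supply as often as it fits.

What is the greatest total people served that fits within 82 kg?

5598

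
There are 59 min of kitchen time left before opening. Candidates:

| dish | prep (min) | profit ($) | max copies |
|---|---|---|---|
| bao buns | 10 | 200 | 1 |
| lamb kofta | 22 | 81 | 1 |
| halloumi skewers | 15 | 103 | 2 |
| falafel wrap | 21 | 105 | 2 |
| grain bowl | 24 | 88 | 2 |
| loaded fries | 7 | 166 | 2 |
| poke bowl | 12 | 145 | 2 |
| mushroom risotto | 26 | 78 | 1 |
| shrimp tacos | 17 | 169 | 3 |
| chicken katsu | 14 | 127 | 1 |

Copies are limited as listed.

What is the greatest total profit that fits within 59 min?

Density check — loaded fries 23.71, bao buns 20.00, poke bowl 12.08, shrimp tacos 9.94 are the best per min.
Greedy by ratio would take bao buns + 2×loaded fries + 2×poke bowl: 48 min used, total 822.
The 24 min tied up in 2×poke bowl is better spent on 2×shrimp tacos — total rises to 870 (58 min).

870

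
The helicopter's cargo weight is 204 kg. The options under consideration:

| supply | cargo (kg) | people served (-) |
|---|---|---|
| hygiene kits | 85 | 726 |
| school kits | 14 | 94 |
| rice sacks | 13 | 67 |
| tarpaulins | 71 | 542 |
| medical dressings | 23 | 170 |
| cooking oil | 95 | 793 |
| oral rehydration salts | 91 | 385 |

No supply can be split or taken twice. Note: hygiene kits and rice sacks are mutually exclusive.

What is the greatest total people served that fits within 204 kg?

1689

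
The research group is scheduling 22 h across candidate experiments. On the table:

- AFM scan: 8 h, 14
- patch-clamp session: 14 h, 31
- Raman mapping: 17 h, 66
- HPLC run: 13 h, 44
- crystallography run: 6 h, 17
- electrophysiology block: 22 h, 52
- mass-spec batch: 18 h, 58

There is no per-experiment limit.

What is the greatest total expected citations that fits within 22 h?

66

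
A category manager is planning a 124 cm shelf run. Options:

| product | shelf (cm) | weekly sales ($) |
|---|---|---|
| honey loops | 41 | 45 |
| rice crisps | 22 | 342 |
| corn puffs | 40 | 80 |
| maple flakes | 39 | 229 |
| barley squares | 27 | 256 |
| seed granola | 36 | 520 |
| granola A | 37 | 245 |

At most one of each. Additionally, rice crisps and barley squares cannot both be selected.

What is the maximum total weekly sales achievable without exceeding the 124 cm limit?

Density check — rice crisps 15.55, seed granola 14.44, barley squares 9.48 are the best per cm.
Best packing: rice crisps + seed granola + granola A — 95 cm, 1107 total.
Runner-up rice crisps + maple flakes + seed granola tops out at 1091.

1107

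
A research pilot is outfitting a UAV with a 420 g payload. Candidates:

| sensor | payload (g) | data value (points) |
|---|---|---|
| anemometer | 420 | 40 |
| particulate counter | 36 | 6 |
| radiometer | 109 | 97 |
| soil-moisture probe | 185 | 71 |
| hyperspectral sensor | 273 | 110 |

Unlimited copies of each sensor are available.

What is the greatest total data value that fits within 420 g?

Best packing: 2×particulate counter + 3×radiometer — 399 g, 303 total.
Every other selection either busts 420 g or fails to beat 303.

303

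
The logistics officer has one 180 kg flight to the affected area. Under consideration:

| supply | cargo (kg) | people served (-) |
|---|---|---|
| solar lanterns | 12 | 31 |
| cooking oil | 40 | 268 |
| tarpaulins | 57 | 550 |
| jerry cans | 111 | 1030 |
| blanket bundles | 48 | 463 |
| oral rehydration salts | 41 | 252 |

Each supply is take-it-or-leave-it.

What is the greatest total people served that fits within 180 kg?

1611

Greedy by ratio would take solar lanterns + cooking oil + tarpaulins + blanket bundles: 157 kg used, total 1312.
The 88 kg tied up in cooking oil and blanket bundles is better spent on jerry cans — total rises to 1611 (180 kg).
The closest alternative, tarpaulins + jerry cans, reaches only 1580.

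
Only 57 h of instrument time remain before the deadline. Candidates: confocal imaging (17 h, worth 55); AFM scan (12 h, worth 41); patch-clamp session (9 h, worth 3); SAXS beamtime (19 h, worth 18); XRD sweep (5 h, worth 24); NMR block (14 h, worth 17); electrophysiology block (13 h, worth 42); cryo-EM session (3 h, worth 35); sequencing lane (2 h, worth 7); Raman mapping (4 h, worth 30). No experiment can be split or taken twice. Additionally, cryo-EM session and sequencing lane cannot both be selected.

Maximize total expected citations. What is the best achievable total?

By expected citations per h: cryo-EM session 11.67, Raman mapping 7.50, XRD sweep 4.80, sequencing lane 3.50 lead.
Best packing: confocal imaging + AFM scan + XRD sweep + electrophysiology block + cryo-EM session + Raman mapping — 54 h, 227 total.
Next best is confocal imaging + AFM scan + electrophysiology block + cryo-EM session + Raman mapping at 203 (49 h) — short by 24.

227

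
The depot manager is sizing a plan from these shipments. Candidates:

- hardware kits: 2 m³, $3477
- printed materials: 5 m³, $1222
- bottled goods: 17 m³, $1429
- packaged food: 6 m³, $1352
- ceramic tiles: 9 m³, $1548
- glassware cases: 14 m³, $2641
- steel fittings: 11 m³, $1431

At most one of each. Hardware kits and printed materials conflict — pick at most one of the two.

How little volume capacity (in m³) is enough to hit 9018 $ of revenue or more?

31

Minimise m³ subject to total revenue ≥ 9018.
Taking hardware kits + packaged food + ceramic tiles + glassware cases gives 9018 (≥ 9018) for 31 m³.
Any bundle with less than 31 m³ falls short of 9018.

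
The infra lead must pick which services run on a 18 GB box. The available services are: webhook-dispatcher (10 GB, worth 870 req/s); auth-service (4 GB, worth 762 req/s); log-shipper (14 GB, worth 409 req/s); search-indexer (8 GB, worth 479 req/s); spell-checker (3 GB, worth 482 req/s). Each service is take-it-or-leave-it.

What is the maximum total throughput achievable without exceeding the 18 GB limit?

2114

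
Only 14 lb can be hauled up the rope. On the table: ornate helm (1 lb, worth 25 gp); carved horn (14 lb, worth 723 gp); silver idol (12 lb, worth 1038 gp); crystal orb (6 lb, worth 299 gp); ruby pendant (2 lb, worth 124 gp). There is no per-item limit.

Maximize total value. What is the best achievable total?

1162

Ranking by ratio (value/lb): silver idol 86.50, ruby pendant 62.00, carved horn 51.64.
Best packing: silver idol + ruby pendant — 14 lb, 1162 total.
Nothing else within 14 lb beats 1162.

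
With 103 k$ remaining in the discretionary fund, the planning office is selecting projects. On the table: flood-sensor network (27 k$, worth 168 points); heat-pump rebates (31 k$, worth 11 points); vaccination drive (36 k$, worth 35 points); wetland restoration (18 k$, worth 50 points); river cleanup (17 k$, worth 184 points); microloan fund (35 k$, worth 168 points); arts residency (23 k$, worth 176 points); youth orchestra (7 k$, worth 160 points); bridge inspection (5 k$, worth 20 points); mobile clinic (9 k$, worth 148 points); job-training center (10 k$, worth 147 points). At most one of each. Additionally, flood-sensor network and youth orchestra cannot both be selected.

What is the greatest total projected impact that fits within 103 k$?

983

River cleanup + microloan fund + arts residency + youth orchestra + mobile clinic + job-training center uses 101 of the 103 k$ and totals 983.
The closest alternative, wetland restoration + river cleanup + arts residency + youth orchestra + bridge inspection + mobile clinic + job-training center, reaches only 885.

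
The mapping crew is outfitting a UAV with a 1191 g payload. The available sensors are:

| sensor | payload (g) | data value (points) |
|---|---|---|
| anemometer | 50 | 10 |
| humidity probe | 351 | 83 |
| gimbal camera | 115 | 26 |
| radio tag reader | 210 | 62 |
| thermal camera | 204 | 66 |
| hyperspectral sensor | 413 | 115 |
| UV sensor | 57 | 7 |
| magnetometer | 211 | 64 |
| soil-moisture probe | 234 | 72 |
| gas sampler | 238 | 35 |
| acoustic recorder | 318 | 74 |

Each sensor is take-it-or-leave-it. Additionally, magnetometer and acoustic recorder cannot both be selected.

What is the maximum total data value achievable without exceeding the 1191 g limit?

Ranking by ratio (data value/g): thermal camera 0.32, soil-moisture probe 0.31, magnetometer 0.30.
Taking gimbal camera + thermal camera + hyperspectral sensor + magnetometer + soil-moisture probe: 1177 g used, 343 in data value.
The spare 14 g is too small for any remaining sensor, and no feasible exchange beats 343.

343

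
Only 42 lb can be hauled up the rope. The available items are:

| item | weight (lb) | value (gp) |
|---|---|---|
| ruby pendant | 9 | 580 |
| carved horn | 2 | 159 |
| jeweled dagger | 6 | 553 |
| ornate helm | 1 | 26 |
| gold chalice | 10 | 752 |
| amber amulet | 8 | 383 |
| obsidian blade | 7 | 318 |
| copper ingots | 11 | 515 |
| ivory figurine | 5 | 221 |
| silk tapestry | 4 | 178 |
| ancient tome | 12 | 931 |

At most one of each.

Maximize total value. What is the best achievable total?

Density check — jeweled dagger 92.17, carved horn 79.50, ancient tome 77.58 are the best per lb.
The ratio heuristic lands on ruby pendant + carved horn + jeweled dagger + ornate helm + gold chalice + ancient tome (3001) but leaves 2 lb idle.
Dropping carved horn and ornate helm frees 3 lb; slotting in ivory figurine (5 lb) lifts the total to 3037 at 42 lb.
Next best is ruby pendant + jeweled dagger + ornate helm + gold chalice + silk tapestry + ancient tome at 3020 (42 lb) — short by 17.

3037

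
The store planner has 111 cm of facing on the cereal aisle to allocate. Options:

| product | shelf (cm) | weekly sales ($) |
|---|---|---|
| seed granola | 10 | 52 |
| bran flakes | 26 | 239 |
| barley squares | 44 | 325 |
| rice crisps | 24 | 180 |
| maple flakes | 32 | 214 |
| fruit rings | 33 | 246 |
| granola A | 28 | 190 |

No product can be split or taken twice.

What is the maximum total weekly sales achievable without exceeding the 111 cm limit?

855

Bran flakes + rice crisps + fruit rings + granola A uses 111 of the 111 cm and totals 855.
Every other selection either busts 111 cm or fails to beat 855.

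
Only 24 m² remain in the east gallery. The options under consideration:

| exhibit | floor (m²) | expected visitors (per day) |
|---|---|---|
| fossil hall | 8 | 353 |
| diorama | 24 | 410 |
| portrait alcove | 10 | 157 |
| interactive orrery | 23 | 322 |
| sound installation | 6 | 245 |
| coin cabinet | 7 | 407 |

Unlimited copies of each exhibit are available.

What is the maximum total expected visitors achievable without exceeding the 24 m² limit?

1221

The ratio ordering already packs tightly: 3×coin cabinet, 21 m², 1221.
No other feasible combination exceeds 1221.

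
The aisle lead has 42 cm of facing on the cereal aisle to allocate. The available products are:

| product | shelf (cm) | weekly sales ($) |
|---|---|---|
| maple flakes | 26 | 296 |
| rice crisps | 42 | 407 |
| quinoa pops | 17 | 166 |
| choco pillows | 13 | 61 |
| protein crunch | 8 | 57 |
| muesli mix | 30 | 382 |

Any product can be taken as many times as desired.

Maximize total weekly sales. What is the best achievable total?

439

Best packing: protein crunch + muesli mix — 38 cm, 439 total.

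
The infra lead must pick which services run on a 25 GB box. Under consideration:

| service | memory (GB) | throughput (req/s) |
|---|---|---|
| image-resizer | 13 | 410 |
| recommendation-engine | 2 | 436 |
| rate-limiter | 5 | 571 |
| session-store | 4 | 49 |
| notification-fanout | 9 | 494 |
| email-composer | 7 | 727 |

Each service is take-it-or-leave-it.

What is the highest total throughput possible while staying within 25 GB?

Recommendation-engine + rate-limiter + notification-fanout + email-composer uses 23 of the 25 GB and totals 2228.
Runner-up rate-limiter + session-store + notification-fanout + email-composer tops out at 1841.

2228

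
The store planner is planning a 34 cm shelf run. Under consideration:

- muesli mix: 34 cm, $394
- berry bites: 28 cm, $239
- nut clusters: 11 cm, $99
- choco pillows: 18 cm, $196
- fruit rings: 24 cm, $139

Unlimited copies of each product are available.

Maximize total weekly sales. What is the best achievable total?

Best packing: muesli mix — 34 cm, 394 total.
Every other selection either busts 34 cm or fails to beat 394.

394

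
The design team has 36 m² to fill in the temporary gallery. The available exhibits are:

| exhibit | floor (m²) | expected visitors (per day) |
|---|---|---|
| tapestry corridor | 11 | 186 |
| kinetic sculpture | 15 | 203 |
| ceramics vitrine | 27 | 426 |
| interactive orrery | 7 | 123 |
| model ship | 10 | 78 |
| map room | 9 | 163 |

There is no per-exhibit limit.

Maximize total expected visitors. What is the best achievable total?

The ratio ordering already packs tightly: 4×map room, 36 m², 652.
No other feasible combination exceeds 652.

652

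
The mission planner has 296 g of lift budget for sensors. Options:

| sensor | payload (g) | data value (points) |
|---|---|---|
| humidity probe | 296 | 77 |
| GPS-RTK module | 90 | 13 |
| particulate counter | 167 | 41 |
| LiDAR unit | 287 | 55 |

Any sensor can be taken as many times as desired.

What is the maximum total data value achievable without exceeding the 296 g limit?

77

Taking humidity probe: 296 g used, 77 in data value.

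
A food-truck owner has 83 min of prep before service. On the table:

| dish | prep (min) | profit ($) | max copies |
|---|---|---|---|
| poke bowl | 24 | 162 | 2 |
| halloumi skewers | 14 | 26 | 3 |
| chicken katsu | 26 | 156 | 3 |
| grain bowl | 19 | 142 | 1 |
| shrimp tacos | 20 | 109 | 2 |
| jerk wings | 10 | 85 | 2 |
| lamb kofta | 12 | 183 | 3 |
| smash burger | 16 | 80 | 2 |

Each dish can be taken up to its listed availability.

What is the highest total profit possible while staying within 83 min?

881

Ranking by ratio (profit/min): lamb kofta 15.25, jerk wings 8.50, grain bowl 7.47.
Filling by ratio: grain bowl + 2×jerk wings + 3×lamb kofta for 861, with 8 min left unused.
Dropping grain bowl frees 19 min; slotting in poke bowl (24 min) lifts the total to 881 at 80 min.
The spare 3 min is too small for any remaining dish, and no exchange beats 881.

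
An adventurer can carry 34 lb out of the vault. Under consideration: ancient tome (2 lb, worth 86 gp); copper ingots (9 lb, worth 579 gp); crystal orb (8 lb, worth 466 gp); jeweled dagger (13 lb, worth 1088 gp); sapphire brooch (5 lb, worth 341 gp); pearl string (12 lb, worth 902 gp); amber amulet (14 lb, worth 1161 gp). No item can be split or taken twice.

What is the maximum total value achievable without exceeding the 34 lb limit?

2676

Best packing: ancient tome + jeweled dagger + sapphire brooch + amber amulet — 34 lb, 2676 total.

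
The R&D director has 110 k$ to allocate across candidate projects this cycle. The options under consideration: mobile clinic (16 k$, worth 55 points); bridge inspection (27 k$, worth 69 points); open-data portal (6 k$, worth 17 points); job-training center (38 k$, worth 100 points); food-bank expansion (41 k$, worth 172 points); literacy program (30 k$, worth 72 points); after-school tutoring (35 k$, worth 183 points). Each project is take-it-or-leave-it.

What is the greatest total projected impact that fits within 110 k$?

441

By projected impact per k$: after-school tutoring 5.23, food-bank expansion 4.20, mobile clinic 3.44 lead.
Greedy by ratio would take mobile clinic + open-data portal + food-bank expansion + after-school tutoring: 98 k$ used, total 427.
Dropping mobile clinic frees 16 k$; slotting in bridge inspection (27 k$) lifts the total to 441 at 109 k$.
The closest alternative, mobile clinic + open-data portal + food-bank expansion + after-school tutoring, reaches only 427.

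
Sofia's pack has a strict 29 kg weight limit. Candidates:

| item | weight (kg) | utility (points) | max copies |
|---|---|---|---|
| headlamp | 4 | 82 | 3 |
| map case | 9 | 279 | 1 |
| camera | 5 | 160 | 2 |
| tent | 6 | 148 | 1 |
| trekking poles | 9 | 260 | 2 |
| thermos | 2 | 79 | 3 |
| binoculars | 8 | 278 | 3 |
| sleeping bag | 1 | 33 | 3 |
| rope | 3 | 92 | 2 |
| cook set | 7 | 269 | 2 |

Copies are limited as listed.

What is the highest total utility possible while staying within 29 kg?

1086

3×thermos + binoculars + sleeping bag + 2×cook set uses 29 of the 29 kg and totals 1086.
That's the maximum — no swap from here does better than 1086.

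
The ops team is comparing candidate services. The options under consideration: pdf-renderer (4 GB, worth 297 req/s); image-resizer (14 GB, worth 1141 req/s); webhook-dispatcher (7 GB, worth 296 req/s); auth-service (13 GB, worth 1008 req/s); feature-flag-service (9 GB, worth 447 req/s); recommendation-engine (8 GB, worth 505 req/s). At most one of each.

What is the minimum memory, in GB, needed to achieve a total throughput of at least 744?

Need the lightest bundle worth ≥ 744.
pdf-renderer + recommendation-engine: 802 throughput at 12 GB.
No combination under 12 GB hits 744.

12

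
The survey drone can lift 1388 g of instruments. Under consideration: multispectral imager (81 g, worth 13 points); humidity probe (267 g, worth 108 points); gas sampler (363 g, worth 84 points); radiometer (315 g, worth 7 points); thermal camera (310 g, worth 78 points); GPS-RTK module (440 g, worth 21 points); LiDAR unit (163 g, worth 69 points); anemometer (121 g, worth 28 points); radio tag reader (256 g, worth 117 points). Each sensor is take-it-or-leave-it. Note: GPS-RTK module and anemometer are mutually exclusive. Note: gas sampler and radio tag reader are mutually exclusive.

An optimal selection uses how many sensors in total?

6

Best achievable data value is 413.
One optimal bundle: multispectral imager + humidity probe + thermal camera + LiDAR unit + anemometer + radio tag reader (1198 g).
Every optimal selection uses 6 sensors.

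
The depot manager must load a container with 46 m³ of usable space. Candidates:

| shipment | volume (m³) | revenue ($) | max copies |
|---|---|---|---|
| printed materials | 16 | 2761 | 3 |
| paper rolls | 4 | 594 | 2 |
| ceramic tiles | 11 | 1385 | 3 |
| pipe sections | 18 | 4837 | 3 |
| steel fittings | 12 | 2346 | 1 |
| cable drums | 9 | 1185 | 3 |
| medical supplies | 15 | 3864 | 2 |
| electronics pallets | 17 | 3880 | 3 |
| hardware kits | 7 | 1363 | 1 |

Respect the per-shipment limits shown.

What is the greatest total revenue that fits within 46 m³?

Taking the top-ratio shipments first gives 2×pipe sections + hardware kits for 11037 (43 m³).
Replace pipe sections and hardware kits with steel fittings + medical supplies: the trade gains 10 net, giving 11047 at 45 m³.
That's the maximum — no swap from here does better than 11047.

11047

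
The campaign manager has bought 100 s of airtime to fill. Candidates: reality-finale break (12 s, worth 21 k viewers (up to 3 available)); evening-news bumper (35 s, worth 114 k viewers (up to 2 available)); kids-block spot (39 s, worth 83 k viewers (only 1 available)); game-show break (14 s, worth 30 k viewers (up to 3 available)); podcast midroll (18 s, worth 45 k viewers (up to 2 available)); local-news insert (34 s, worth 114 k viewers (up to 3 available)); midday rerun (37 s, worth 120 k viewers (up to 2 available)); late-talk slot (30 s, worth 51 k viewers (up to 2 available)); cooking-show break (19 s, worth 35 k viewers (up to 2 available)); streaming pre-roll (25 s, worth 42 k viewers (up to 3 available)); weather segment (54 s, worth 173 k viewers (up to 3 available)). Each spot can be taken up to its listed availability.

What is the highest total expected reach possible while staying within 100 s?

Density check — local-news insert 3.35, evening-news bumper 3.26, midday rerun 3.24 are the best per s.
A density-first pass picks game-show break + podcast midroll + 2×local-news insert — 303 at 100 s.
A better packing is reality-finale break + local-news insert + weather segment: 100 s, total 308.
No other feasible combination exceeds 308.

308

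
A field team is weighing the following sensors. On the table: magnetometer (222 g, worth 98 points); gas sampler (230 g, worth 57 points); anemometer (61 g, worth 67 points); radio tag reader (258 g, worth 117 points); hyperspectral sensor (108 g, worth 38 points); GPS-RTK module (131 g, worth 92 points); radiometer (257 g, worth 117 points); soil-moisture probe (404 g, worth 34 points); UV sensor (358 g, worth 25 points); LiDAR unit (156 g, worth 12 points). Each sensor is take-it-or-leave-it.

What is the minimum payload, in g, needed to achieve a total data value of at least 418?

Look for the lowest-payload combination reaching 418.
Taking anemometer + radio tag reader + hyperspectral sensor + GPS-RTK module + radiometer gives 431 (≥ 418) for 815 g.
Below 815 g the best achievable stays under 418.

815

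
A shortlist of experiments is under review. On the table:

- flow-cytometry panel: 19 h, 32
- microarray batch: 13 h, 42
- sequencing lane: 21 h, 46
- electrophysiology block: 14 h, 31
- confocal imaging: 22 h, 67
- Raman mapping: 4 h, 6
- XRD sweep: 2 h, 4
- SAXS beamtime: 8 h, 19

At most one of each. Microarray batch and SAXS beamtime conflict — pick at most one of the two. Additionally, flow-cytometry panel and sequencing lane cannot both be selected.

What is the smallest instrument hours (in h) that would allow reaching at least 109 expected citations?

35

Need the lightest bundle worth ≥ 109.
microarray batch + confocal imaging: 109 expected citations at 35 h.
Below 35 h the best achievable stays under 109.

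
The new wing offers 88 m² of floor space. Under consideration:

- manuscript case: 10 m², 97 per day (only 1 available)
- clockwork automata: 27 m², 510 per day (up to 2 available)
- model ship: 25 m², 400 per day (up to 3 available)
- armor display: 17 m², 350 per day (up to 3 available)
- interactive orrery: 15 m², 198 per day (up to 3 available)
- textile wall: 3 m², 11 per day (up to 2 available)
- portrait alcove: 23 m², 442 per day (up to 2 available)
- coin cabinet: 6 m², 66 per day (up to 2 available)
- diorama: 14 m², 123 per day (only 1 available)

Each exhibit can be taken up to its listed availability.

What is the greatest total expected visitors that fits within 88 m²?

1720

The ratio heuristic lands on 3×armor display + portrait alcove + 2×coin cabinet (1624) but leaves 2 m² idle.
Dropping armor display and portrait alcove and 2×coin cabinet frees 52 m²; slotting in 2×clockwork automata (54 m²) lifts the total to 1720 at 88 m².
No other feasible combination exceeds 1720.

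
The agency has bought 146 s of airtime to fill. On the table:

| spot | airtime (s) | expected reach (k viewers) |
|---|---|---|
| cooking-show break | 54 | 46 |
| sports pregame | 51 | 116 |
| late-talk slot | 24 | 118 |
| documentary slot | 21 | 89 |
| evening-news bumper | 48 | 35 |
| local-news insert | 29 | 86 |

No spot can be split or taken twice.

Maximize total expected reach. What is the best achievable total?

Best packing: sports pregame + late-talk slot + documentary slot + local-news insert — 125 s, 409 total.
Runner-up sports pregame + late-talk slot + documentary slot + evening-news bumper tops out at 358.

409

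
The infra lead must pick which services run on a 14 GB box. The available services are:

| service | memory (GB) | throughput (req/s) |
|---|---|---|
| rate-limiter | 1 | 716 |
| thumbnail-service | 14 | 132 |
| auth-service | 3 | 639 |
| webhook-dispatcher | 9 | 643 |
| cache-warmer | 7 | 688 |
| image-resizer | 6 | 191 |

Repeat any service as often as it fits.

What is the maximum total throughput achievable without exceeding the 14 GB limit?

10024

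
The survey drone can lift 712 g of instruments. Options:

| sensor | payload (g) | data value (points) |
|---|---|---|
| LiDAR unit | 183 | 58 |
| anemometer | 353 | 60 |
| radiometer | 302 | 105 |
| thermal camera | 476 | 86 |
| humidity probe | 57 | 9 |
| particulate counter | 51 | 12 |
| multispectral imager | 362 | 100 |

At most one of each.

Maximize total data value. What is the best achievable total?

By data value per g: radiometer 0.35, LiDAR unit 0.32, multispectral imager 0.28, particulate counter 0.24 lead.
Taking the top-ratio sensors first gives LiDAR unit + radiometer + humidity probe + particulate counter for 184 (593 g).
Replace LiDAR unit and humidity probe and particulate counter with multispectral imager: the trade gains 21 net, giving 205 at 664 g.

205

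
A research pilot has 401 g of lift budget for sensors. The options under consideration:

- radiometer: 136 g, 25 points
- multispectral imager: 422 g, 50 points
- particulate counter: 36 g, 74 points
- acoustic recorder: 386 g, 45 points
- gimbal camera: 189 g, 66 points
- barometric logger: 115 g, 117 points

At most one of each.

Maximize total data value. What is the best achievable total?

257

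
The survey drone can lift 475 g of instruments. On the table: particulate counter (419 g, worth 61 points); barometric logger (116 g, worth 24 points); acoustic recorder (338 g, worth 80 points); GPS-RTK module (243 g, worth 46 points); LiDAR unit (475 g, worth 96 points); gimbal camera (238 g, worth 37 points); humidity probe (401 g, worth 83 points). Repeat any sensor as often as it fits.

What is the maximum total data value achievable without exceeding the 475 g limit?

104

Density check — acoustic recorder 0.24, humidity probe 0.21, barometric logger 0.21 are the best per g.
Best packing: barometric logger + acoustic recorder — 454 g, 104 total.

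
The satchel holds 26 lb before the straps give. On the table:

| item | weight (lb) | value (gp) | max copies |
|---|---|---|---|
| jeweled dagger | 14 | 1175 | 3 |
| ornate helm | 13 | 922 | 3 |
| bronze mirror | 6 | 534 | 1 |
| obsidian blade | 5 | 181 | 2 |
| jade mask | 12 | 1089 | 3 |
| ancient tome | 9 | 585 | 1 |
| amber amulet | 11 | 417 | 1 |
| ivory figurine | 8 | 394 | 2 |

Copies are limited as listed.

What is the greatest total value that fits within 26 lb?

2264

Greedy by ratio would take 2×jade mask: 24 lb used, total 2178.
The 12 lb tied up in jade mask is better spent on jeweled dagger — total rises to 2264 (26 lb).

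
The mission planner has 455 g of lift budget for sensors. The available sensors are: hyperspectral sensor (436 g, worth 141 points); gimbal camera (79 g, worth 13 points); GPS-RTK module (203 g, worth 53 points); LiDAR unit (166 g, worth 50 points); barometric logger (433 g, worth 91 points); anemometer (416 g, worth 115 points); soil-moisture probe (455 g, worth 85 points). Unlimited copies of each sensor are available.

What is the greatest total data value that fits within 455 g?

141

Ranking by ratio (data value/g): hyperspectral sensor 0.32, LiDAR unit 0.30, anemometer 0.28.
Best packing: hyperspectral sensor — 436 g, 141 total.
That's the maximum — no swap from here does better than 141.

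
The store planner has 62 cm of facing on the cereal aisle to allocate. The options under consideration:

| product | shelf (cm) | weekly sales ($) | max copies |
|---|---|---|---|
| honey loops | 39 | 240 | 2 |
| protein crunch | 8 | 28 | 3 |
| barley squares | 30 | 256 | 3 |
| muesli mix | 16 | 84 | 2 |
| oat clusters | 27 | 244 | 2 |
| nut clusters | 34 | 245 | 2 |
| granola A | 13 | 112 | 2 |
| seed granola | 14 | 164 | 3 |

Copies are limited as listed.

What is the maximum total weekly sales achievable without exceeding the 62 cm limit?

Taking granola A + 3×seed granola: 55 cm used, 604 in weekly sales.
The spare 7 cm is too small for any remaining product, and no exchange beats 604.

604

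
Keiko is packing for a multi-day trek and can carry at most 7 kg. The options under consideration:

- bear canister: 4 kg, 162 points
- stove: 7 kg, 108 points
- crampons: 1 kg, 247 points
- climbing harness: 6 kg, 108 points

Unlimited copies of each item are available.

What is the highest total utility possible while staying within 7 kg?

1729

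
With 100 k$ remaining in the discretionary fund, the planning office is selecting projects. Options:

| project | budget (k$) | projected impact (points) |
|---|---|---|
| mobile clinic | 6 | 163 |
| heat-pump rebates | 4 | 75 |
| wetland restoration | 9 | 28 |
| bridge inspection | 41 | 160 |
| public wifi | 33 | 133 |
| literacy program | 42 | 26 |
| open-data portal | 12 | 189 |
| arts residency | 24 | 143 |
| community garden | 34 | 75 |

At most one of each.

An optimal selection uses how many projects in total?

Best achievable projected impact is 758.
mobile clinic + heat-pump rebates + wetland restoration + bridge inspection + open-data portal + arts residency hits 758 at 96 k$.
All optima have 6 projects.

6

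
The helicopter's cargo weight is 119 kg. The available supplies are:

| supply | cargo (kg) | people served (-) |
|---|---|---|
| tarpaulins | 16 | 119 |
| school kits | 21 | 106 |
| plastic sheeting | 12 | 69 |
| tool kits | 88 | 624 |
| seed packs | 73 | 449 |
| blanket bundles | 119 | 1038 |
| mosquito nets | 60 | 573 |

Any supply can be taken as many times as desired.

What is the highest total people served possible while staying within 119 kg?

1038

By people served per kg: mosquito nets 9.55, blanket bundles 8.72, tarpaulins 7.44 lead.
Greedy by ratio would take 3×tarpaulins + mosquito nets: 108 kg used, total 930.
The 108 kg tied up in 3×tarpaulins and mosquito nets is better spent on blanket bundles — total rises to 1038 (119 kg).
Every other selection either busts 119 kg or fails to beat 1038.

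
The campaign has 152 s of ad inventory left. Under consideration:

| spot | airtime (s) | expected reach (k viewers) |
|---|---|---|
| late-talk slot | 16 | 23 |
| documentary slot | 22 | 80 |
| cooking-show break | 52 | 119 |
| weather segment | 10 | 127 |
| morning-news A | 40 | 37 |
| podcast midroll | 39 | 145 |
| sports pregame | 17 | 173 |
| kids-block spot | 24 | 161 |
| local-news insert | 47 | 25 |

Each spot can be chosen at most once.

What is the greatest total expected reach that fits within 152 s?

725

Taking the top-ratio spots first gives late-talk slot + documentary slot + weather segment + podcast midroll + sports pregame + kids-block spot for 709 (128 s).
Replace late-talk slot and documentary slot with cooking-show break: the trade gains 16 net, giving 725 at 142 s.
Runner-up documentary slot + weather segment + morning-news A + podcast midroll + sports pregame + kids-block spot tops out at 723.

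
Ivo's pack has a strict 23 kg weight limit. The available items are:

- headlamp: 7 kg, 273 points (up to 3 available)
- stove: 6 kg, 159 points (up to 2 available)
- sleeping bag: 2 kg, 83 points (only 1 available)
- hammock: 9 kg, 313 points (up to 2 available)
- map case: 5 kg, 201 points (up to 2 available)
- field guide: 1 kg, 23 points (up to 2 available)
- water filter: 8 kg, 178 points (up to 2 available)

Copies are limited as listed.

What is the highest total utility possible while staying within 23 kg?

902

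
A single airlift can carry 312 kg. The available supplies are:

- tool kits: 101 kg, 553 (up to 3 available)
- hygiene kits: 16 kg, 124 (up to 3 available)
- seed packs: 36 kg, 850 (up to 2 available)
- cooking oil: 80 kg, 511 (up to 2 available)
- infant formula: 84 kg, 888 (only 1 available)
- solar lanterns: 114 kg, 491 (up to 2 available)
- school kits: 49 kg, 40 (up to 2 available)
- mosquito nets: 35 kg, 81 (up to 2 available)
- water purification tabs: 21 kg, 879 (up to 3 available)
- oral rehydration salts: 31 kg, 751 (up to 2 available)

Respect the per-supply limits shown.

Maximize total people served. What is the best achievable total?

6851

Taking hygiene kits + 2×seed packs + infant formula + 3×water purification tabs + 2×oral rehydration salts: 297 kg used, 6851 in people served.
The spare 15 kg is too small for any remaining supply, and no exchange beats 6851.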